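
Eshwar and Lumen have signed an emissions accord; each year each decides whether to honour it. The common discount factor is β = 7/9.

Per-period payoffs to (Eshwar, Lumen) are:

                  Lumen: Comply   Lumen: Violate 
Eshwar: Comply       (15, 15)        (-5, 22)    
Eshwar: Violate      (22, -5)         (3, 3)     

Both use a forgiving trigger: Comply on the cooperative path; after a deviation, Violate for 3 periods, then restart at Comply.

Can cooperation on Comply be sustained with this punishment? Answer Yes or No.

Comparing payoff streams over the 4 periods until play realigns: cooperate → 15(1+β+…+β^3); deviate → 22 + 3(β+…+β^3).
Cooperation is sustained iff (15−3)(β+…+β^3) ≥ 22−15.
β+…+β^3 = 7/9·(1−(7/9)^3)/(1−7/9) = 1.8532, and (22−15)/(15−3) = 0.5833.
1.8532 ≥ 0.5833, so cooperation is sustainable.

Yes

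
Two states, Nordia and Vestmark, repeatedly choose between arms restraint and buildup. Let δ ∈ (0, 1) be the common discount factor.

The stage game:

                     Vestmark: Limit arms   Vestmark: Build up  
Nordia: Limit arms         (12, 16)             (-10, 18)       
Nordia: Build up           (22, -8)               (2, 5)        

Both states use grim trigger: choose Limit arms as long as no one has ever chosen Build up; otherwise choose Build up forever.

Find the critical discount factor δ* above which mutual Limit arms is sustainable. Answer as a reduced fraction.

1/2

Nordia's threshold: (22−12)/(22−2) = 1/2.
Vestmark's threshold: (18−16)/(18−5) = 2/13.
1/2 > 2/13, so Nordia binds and δ* = 1/2.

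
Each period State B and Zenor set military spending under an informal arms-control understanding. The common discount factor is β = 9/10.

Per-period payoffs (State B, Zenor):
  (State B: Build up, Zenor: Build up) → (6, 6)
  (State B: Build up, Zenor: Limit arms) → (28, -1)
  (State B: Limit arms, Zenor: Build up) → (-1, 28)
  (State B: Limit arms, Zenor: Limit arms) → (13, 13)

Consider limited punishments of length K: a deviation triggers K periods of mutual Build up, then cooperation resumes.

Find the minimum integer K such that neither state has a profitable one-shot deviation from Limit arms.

IC: β(1−β^K)/(1−β) ≥ (28−13)/(13−6) = 15/7.
With β = 9/10: need 1 − β^K ≥ 15/7·(1−9/10)/(9/10), i.e. β^K ≤ 0.7619.
Since (9/10)^2 = 0.8100 and (9/10)^3 = 0.7290, the smallest such K is 3.

3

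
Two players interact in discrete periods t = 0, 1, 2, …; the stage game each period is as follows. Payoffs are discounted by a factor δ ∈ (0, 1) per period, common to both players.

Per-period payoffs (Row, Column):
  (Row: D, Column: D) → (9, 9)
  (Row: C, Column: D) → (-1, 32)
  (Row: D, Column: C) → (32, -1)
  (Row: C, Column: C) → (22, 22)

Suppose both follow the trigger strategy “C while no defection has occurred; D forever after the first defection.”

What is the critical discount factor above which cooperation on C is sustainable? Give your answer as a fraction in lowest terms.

Under grim trigger the critical discount factor is (T−C)/(T−P) with T = 32, C = 22, P = 9.
δ* = (32−22)/(32−9) = 10/23.

10/23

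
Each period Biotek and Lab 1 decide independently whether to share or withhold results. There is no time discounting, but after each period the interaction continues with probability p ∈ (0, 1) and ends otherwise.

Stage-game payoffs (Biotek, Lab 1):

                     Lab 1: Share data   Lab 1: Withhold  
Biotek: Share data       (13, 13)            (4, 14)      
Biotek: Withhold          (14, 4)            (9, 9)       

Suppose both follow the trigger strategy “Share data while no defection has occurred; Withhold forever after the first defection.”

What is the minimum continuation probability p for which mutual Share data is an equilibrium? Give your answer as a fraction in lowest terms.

Expected cooperation value is 13 + p·13 + p²·13 + … = 13/(1−p); deviation gives 14 + p·9/(1−p).
13 ≥ 14(1−p) + 9p ⇒ 5p ≥ 1 ⇒ p ≥ 1/5.

1/5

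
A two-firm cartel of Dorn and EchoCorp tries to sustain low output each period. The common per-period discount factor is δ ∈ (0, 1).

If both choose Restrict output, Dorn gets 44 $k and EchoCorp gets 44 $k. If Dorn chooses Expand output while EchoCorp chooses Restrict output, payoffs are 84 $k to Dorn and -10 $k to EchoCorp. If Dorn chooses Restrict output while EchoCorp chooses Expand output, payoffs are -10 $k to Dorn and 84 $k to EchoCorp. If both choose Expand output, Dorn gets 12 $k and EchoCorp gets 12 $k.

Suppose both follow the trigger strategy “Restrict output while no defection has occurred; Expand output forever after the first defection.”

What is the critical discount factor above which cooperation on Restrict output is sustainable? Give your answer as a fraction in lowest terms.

5/9

Under grim trigger the critical discount factor is (T−C)/(T−P) with T = 84, C = 44, P = 12.
δ* = (84−44)/(84−12) = 40/72 = 5/9.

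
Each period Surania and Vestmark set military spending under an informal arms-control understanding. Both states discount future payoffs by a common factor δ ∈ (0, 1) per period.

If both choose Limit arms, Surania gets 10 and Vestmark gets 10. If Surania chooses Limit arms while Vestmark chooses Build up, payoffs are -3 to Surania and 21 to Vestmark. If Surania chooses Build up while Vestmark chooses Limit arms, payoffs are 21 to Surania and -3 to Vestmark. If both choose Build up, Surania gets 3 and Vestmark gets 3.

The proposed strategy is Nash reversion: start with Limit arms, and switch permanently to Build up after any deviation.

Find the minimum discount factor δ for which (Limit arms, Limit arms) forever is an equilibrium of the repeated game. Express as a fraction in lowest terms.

11/18

10/(1−δ) ≥ 21 + 3δ/(1−δ)
10 ≥ 21 − 18δ
δ ≥ 11/18.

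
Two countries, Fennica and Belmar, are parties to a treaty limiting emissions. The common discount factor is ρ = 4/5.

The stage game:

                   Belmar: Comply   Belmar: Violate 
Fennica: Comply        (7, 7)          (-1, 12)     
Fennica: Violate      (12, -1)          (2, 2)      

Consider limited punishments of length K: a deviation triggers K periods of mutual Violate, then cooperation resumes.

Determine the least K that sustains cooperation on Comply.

2

No profitable deviation requires (7−2)(ρ+…+ρ^K) ≥ 12−7, i.e. ρ+…+ρ^K ≥ 1 ≈ 1.0000.
With ρ = 4/5, the partial sums are K=1: 0.8000, K=2: 1.4400.
K = 2 is the first length at which the sum reaches 1.0000.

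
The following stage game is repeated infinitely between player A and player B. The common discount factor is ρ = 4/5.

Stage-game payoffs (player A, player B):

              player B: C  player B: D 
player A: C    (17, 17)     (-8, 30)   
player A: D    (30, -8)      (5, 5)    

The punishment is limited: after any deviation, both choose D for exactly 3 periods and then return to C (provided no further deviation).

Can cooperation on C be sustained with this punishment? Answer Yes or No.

Yes

Comparing payoff streams over the 4 periods until play realigns: cooperate → 17(1+ρ+…+ρ^3); deviate → 30 + 5(ρ+…+ρ^3).
Cooperation is sustained iff (17−5)(ρ+…+ρ^3) ≥ 30−17.
ρ+…+ρ^3 = 4/5·(1−(4/5)^3)/(1−4/5) = 1.9520, and (30−17)/(17−5) = 1.0833.
1.9520 ≥ 1.0833, so cooperation is sustainable.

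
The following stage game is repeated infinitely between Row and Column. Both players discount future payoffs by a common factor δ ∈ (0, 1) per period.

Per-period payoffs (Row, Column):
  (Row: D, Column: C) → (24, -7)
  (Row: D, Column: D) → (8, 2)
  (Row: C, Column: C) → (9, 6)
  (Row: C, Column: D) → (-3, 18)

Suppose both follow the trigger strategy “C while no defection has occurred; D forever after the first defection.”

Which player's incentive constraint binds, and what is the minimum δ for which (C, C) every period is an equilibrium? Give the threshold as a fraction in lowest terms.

For Row: deviation gain 24−9 = 15, per-period punishment loss 9−8 = 1. IC gives δ ≥ 15/16.
For Column: gain 12, loss 4 per period, so δ ≥ 12/16 = 3/4.
The tighter constraint is Row's, so cooperation needs δ ≥ 15/16.

Row; δ ≥ 15/16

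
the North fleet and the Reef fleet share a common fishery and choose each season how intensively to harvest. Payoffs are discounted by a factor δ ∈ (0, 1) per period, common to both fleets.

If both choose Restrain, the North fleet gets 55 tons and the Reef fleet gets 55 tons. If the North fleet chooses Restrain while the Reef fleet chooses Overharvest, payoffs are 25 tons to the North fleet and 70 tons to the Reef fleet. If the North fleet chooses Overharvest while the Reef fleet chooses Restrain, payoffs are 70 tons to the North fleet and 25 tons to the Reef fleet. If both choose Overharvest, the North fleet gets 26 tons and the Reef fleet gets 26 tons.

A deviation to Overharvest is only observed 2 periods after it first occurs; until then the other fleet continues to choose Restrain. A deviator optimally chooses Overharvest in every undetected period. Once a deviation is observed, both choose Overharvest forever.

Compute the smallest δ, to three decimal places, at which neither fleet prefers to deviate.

0.584

A deviator earns 70 for 2 periods, then 26 forever; cooperating earns 55 forever. Multiplying the IC by (1−δ):
55 ≥ 70(1−δ^2) + 26δ^2, so 44·δ^2 ≥ 15 and δ^2 ≥ 15/44.
δ ≥ (15/44)^(1/2) ≈ 0.584.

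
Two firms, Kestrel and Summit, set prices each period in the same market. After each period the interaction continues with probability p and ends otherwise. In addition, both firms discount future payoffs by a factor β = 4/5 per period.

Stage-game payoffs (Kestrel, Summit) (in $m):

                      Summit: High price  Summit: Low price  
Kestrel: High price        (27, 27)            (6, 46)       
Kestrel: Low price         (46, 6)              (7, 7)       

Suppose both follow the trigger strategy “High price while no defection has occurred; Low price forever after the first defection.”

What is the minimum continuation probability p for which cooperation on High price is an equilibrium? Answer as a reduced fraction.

Expected continuation weight on next period's payoff is β·p = 4/5·p, which plays the role of the discount factor.
Cooperation requires 4/5·p ≥ (46−27)/(46−7) = 19/39, hence p ≥ 95/156.

95/156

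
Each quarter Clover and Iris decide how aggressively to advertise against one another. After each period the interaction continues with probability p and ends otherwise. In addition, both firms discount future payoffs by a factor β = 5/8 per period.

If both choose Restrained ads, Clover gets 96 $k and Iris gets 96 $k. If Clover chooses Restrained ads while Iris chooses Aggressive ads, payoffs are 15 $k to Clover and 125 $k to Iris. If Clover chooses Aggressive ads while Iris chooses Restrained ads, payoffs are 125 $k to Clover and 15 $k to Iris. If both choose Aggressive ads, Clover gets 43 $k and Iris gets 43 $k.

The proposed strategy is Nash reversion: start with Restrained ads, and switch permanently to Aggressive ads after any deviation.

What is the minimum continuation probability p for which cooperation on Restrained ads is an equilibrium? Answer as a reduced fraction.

With continuation probability p and discount β, the effective per-period discount factor is βp.
Grim-trigger IC: βp ≥ (125−96)/(125−43) = 29/82.
So p ≥ (29/82)/(5/8) = 116/205.

116/205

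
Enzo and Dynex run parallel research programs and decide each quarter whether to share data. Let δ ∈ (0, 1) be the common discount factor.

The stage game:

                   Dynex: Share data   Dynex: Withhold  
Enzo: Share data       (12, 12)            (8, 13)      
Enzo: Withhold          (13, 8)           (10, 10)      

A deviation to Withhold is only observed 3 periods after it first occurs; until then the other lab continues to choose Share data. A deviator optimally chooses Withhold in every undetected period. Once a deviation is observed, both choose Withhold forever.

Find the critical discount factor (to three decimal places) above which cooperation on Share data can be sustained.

Deviating for the 3 undetected periods gains 13−12 = 1 per period over cooperation, then loses 12−10 = 2 per period forever once punishment starts.
Gain: 1(1 + δ + … + δ^2); loss: 2·δ^3/(1−δ).
No profitable deviation ⇔ 1(1−δ^3) ≤ 2·δ^3, i.e. δ^3 ≥ 1/(1+2) = 1/3.
Hence δ ≥ (1/3)^(1/3) ≈ 0.693.

0.693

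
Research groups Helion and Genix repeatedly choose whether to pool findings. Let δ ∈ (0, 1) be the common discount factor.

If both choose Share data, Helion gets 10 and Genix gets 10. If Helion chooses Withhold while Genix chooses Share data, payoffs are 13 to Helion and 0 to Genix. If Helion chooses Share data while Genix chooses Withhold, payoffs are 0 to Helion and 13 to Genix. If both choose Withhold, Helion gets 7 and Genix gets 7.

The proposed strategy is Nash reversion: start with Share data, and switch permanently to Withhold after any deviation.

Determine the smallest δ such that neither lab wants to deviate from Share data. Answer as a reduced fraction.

1/2

Cooperation forever yields 10 each period: 10/(1−δ).
Deviating yields 13 once, then 7 forever: 13 + 7δ/(1−δ).
No profitable deviation requires 10/(1−δ) ≥ 13 + 7δ/(1−δ).
Multiplying by (1−δ): 10 ≥ 13(1−δ) + 7δ = 13 − 6δ.
So 6δ ≥ 3, i.e. δ ≥ 3/6 = 1/2.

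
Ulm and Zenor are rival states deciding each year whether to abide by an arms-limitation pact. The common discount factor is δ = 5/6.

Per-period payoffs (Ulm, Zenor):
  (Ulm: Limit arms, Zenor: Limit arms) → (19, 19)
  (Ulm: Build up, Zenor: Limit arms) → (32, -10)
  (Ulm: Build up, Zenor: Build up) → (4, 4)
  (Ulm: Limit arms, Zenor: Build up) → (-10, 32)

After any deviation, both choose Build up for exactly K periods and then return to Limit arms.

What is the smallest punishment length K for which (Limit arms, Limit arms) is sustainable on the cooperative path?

2

IC: δ(1−δ^K)/(1−δ) ≥ (32−19)/(19−4) = 13/15.
With δ = 5/6: need 1 − δ^K ≥ 13/15·(1−5/6)/(5/6), i.e. δ^K ≤ 0.8267.
Since (5/6)^1 = 0.8333 and (5/6)^2 = 0.6944, the smallest such K is 2.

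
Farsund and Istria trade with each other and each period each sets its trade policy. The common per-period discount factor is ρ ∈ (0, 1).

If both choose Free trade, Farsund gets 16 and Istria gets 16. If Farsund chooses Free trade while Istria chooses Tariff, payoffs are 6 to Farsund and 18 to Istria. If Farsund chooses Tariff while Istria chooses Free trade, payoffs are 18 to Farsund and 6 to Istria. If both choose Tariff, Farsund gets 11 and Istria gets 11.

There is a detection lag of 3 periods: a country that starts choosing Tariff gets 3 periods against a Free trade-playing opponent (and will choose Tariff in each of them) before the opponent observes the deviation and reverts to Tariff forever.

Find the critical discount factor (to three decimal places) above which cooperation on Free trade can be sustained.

0.659

A deviator earns 18 for 3 periods, then 11 forever; cooperating earns 16 forever. Multiplying the IC by (1−ρ):
16 ≥ 18(1−ρ^3) + 11ρ^3, so 7·ρ^3 ≥ 2 and ρ^3 ≥ 2/7.
ρ ≥ (2/7)^(1/3) ≈ 0.659.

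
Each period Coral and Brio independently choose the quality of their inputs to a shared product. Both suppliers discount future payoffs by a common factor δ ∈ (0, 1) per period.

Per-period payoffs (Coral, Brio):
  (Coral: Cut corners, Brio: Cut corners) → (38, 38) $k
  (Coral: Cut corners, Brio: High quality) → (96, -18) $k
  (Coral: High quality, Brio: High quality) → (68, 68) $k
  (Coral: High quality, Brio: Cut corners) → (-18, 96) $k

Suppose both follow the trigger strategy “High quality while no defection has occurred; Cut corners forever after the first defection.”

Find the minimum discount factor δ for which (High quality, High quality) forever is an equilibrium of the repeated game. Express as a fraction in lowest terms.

14/29

68/(1−δ) ≥ 96 + 38δ/(1−δ)
68 ≥ 96 − 58δ
δ ≥ 28/58 = 14/29.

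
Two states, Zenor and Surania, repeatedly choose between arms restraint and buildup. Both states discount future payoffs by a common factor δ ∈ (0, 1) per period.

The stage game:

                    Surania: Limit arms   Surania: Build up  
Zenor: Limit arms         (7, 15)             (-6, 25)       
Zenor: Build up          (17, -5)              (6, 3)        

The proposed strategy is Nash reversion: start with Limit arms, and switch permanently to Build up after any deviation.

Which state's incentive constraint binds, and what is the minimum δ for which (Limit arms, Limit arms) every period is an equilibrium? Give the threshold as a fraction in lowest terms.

Zenor's threshold: (17−7)/(17−6) = 10/11.
Surania's threshold: (25−15)/(25−3) = 5/11.
10/11 > 5/11, so Zenor binds and δ* = 10/11.

Zenor; δ ≥ 10/11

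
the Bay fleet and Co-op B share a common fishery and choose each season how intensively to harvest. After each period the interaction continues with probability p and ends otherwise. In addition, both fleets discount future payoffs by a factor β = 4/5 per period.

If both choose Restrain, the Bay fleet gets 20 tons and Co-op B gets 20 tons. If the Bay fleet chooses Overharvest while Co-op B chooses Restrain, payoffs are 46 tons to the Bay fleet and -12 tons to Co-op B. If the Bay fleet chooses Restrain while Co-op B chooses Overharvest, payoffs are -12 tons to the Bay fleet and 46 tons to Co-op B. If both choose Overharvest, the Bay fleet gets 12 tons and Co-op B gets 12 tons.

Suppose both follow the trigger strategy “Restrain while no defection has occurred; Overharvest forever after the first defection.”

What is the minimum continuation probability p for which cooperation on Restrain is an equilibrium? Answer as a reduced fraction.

With continuation probability p and discount β, the effective per-period discount factor is βp.
Grim-trigger IC: βp ≥ (46−20)/(46−12) = 13/17.
So p ≥ (13/17)/(4/5) = 65/68.

65/68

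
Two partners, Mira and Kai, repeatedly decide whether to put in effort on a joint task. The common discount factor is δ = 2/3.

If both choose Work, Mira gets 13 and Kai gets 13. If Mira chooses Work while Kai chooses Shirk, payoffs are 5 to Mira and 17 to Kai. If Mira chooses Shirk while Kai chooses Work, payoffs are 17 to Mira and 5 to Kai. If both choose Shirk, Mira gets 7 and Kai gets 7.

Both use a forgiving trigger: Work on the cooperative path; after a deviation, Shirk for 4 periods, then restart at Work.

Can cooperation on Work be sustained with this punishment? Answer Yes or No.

Yes

A one-shot deviation gives 17 now, then 7 for 4 periods, then back to 13.
Gain from deviating: (17−13) today; loss: (13−7) in each of the next 4 periods.
No-deviation condition: (13−7)(δ+…+δ^4) ≥ 17−13, i.e. δ+…+δ^4 ≥ 2/3.
At δ = 2/3: δ+…+δ^4 = 1.6049 ≥ 0.6667.
So cooperation is sustainable.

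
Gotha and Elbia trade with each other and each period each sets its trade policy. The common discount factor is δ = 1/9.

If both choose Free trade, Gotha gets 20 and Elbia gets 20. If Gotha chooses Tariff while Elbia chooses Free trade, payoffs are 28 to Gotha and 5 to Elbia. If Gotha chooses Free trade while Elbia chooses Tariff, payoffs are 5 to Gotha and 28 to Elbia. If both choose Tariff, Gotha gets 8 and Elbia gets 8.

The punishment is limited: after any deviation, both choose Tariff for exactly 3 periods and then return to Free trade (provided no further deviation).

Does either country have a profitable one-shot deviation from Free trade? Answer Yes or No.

Yes

A one-shot deviation gives 28 now, then 8 for 3 periods, then back to 20.
Gain from deviating: (28−20) today; loss: (20−8) in each of the next 3 periods.
No-deviation condition: (20−8)(δ+…+δ^3) ≥ 28−20, i.e. δ+…+δ^3 ≥ 2/3.
At δ = 1/9: δ+…+δ^3 = 0.1248 < 0.6667.
So cooperation is not sustainable.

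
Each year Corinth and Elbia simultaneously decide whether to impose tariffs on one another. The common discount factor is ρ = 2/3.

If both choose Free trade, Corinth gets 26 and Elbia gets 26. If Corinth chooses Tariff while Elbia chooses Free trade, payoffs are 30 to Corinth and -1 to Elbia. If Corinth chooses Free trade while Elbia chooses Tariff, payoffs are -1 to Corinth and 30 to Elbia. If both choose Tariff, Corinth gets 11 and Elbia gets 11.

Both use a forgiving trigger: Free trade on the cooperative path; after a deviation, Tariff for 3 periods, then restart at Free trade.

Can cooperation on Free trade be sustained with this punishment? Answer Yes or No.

IC: ρ+…+ρ^3 ≥ (30−26)/(26−11) = 4/15.
At ρ = 2/3: partial sum = 1.4074 ≥ 0.2667. Cooperation sustainable.

Yes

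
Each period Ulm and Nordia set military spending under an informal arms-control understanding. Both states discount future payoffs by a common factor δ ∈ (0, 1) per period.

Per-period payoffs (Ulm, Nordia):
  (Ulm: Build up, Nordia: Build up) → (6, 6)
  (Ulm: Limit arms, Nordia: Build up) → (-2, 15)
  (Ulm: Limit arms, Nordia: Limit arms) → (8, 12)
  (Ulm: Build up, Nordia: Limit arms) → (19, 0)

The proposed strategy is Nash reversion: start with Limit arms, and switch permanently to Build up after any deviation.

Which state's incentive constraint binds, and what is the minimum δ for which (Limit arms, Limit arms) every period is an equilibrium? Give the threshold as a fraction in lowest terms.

Ulm; δ ≥ 11/13

Ulm's threshold: (19−8)/(19−6) = 11/13.
Nordia's threshold: (15−12)/(15−6) = 1/3.
11/13 > 1/3, so Ulm binds and δ* = 11/13.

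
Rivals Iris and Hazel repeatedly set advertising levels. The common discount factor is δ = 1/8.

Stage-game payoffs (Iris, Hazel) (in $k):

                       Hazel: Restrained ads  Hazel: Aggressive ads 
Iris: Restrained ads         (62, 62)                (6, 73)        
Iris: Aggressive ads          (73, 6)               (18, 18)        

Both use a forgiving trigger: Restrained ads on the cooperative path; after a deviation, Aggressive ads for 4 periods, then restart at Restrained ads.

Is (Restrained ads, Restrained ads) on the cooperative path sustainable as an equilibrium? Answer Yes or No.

No

A one-shot deviation gives 73 now, then 18 for 4 periods, then back to 62.
Gain from deviating: (73−62) today; loss: (62−18) in each of the next 4 periods.
No-deviation condition: (62−18)(δ+…+δ^4) ≥ 73−62, i.e. δ+…+δ^4 ≥ 1/4.
At δ = 1/8: δ+…+δ^4 = 0.1428 < 0.2500.
So cooperation is not sustainable.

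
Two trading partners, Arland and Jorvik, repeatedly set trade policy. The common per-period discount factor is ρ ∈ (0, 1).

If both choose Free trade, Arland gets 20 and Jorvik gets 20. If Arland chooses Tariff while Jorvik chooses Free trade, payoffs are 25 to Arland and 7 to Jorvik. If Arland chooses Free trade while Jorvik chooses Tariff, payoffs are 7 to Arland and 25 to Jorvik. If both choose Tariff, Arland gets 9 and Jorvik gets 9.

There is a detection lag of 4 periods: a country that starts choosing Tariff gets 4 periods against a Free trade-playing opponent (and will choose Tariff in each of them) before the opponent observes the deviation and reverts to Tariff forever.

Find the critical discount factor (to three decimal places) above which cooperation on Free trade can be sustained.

0.748

The best deviation is to choose Tariff for all 4 undetected periods, earning 25 each, then 9 forever once detected.
Deviation value: 25(1−ρ^4)/(1−ρ) + 9ρ^4/(1−ρ); cooperation value: 20/(1−ρ).
IC: 20 ≥ 25(1−ρ^4) + 9ρ^4 = 25 − 16ρ^4.
So ρ^4 ≥ 5/16, giving ρ ≥ (5/16)^(1/4) ≈ 0.748.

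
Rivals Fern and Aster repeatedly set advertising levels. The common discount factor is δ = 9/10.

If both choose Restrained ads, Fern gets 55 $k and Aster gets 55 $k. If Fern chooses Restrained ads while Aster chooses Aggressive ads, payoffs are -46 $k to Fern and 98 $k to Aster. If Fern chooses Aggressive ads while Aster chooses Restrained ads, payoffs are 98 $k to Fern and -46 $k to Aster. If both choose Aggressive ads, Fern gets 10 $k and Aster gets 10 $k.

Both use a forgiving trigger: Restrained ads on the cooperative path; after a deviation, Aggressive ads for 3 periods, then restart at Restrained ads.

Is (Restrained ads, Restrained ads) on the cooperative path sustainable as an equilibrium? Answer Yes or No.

Yes

IC: δ+…+δ^3 ≥ (98−55)/(55−10) = 43/45.
At δ = 9/10: partial sum = 2.4390 ≥ 0.9556. Cooperation sustainable.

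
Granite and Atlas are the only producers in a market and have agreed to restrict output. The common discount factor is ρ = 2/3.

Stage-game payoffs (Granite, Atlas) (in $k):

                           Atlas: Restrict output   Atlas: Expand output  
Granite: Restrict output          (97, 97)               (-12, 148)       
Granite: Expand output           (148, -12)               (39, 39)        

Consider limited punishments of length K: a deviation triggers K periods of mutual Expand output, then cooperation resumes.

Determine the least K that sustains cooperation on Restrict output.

No profitable deviation requires (97−39)(ρ+…+ρ^K) ≥ 148−97, i.e. ρ+…+ρ^K ≥ 51/58 ≈ 0.8793.
With ρ = 2/3, the partial sums are K=1: 0.6667, K=2: 1.1111.
K = 2 is the first length at which the sum reaches 0.8793.

2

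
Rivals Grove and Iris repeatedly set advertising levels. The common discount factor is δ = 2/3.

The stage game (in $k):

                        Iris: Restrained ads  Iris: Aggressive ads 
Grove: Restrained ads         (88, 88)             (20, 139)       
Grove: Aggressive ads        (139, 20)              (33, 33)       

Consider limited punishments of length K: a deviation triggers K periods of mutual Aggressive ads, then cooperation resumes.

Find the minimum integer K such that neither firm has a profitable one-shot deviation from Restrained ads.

IC: δ(1−δ^K)/(1−δ) ≥ (139−88)/(88−33) = 51/55.
With δ = 2/3: need 1 − δ^K ≥ 51/55·(1−2/3)/(2/3), i.e. δ^K ≤ 0.5364.
Since (2/3)^1 = 0.6667 and (2/3)^2 = 0.4444, the smallest such K is 2.

2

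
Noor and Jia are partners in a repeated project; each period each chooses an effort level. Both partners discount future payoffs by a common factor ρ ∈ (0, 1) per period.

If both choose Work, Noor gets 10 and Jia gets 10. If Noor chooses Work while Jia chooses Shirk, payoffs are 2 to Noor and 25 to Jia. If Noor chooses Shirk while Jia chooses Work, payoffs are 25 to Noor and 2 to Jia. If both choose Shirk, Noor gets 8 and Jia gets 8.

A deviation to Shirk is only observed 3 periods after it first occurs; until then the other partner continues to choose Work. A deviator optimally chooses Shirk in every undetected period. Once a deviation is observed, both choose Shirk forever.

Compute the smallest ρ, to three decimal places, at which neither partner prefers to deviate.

0.959

A deviator earns 25 for 3 periods, then 8 forever; cooperating earns 10 forever. Multiplying the IC by (1−ρ):
10 ≥ 25(1−ρ^3) + 8ρ^3, so 17·ρ^3 ≥ 15 and ρ^3 ≥ 15/17.
ρ ≥ (15/17)^(1/3) ≈ 0.959.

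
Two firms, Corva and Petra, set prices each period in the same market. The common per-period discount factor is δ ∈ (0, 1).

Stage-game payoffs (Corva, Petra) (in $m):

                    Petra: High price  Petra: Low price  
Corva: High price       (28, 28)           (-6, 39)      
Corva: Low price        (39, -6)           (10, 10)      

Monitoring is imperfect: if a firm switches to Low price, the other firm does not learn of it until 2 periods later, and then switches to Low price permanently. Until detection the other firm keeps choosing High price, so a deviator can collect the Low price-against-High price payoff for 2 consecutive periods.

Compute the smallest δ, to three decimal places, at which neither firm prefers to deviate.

0.616

A deviator earns 39 for 2 periods, then 10 forever; cooperating earns 28 forever. Multiplying the IC by (1−δ):
28 ≥ 39(1−δ^2) + 10δ^2, so 29·δ^2 ≥ 11 and δ^2 ≥ 11/29.
δ ≥ (11/29)^(1/2) ≈ 0.616.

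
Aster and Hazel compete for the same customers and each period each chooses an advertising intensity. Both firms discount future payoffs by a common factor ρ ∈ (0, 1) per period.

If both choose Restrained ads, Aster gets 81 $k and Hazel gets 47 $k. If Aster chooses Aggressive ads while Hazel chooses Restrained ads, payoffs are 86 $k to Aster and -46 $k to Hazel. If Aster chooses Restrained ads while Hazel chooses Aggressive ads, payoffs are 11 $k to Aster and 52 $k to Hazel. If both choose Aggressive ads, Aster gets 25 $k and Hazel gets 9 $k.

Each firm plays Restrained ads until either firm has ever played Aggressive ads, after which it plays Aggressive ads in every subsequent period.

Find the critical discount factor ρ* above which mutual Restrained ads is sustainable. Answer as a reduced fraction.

Aster: cooperation gives 81 each period; deviation gives 86 once then 25 forever.
  81/(1−ρ) ≥ 86 + 25ρ/(1−ρ) ⇒ ρ ≥ 5/61.
Hazel: cooperation gives 47 each period; deviation gives 52 once then 9 forever.
  ρ ≥ 5/43.
Both must hold, so the binding constraint is Hazel's: ρ ≥ 5/43.

5/43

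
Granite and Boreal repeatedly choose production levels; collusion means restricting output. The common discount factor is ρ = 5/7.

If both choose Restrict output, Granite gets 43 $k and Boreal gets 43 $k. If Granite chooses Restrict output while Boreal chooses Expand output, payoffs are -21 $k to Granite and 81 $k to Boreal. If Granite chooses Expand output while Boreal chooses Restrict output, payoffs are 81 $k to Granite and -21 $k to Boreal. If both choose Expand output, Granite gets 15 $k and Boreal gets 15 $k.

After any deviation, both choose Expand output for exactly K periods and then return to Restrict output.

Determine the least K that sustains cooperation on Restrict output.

3

No profitable deviation requires (43−15)(ρ+…+ρ^K) ≥ 81−43, i.e. ρ+…+ρ^K ≥ 19/14 ≈ 1.3571.
With ρ = 5/7, the partial sums are K=1: 0.7143, K=2: 1.2245, K=3: 1.5889.
K = 3 is the first length at which the sum reaches 1.3571.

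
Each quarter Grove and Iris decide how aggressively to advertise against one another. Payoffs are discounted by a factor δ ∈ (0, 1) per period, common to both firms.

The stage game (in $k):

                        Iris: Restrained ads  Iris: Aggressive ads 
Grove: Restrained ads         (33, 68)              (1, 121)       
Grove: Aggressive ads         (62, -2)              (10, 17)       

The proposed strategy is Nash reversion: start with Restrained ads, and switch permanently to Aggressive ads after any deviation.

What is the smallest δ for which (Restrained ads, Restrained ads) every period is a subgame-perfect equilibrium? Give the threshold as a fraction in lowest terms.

29/52

Grove: cooperation gives 33 each period; deviation gives 62 once then 10 forever.
  33/(1−δ) ≥ 62 + 10δ/(1−δ) ⇒ δ ≥ 29/52.
Iris: cooperation gives 68 each period; deviation gives 121 once then 17 forever.
  δ ≥ 53/104.
Both must hold, so the binding constraint is Grove's: δ ≥ 29/52.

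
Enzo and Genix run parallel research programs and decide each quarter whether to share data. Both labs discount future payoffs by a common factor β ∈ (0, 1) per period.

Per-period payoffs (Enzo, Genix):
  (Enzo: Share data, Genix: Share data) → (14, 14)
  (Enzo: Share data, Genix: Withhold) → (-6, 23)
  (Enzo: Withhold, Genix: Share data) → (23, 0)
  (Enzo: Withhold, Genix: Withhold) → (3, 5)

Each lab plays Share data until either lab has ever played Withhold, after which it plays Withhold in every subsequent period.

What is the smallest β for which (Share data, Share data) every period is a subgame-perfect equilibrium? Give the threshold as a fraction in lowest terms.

1/2

For Enzo: deviation gain 23−14 = 9, per-period punishment loss 14−3 = 11. IC gives β ≥ 9/20.
For Genix: gain 9, loss 9 per period, so β ≥ 9/18 = 1/2.
The tighter constraint is Genix's, so cooperation needs β ≥ 1/2.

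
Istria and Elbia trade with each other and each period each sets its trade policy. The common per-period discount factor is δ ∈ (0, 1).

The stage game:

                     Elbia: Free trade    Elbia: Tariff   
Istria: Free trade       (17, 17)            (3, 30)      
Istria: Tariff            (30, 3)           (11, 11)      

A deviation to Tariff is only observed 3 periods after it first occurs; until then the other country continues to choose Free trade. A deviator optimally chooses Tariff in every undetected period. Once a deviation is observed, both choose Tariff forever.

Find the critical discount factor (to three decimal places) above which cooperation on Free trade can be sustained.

0.881

The best deviation is to choose Tariff for all 3 undetected periods, earning 30 each, then 11 forever once detected.
Deviation value: 30(1−δ^3)/(1−δ) + 11δ^3/(1−δ); cooperation value: 17/(1−δ).
IC: 17 ≥ 30(1−δ^3) + 11δ^3 = 30 − 19δ^3.
So δ^3 ≥ 13/19, giving δ ≥ (13/19)^(1/3) ≈ 0.881.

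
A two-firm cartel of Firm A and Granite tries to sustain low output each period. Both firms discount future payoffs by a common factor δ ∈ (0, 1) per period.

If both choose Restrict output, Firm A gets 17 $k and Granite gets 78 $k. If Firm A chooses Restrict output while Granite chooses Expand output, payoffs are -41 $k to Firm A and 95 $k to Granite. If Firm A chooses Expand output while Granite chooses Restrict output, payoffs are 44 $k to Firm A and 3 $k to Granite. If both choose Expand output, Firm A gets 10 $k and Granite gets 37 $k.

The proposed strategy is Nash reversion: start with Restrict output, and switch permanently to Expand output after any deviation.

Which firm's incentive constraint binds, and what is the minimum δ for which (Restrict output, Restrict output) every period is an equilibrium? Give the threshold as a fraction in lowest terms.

Firm A; δ ≥ 27/34

Firm A: cooperation gives 17 each period; deviation gives 44 once then 10 forever.
  17/(1−δ) ≥ 44 + 10δ/(1−δ) ⇒ δ ≥ 27/34.
Granite: cooperation gives 78 each period; deviation gives 95 once then 37 forever.
  δ ≥ 17/58.
Both must hold, so the binding constraint is Firm A's: δ ≥ 27/34.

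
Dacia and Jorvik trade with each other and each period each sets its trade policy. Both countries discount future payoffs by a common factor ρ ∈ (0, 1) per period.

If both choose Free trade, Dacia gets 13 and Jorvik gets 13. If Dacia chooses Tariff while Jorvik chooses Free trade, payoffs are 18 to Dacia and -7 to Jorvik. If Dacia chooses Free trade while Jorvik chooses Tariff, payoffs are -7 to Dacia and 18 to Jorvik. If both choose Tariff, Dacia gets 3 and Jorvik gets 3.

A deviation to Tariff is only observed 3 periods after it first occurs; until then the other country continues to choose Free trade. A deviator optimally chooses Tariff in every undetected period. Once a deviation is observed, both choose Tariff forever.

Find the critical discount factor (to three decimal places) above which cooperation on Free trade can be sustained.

0.693

The best deviation is to choose Tariff for all 3 undetected periods, earning 18 each, then 3 forever once detected.
Deviation value: 18(1−ρ^3)/(1−ρ) + 3ρ^3/(1−ρ); cooperation value: 13/(1−ρ).
IC: 13 ≥ 18(1−ρ^3) + 3ρ^3 = 18 − 15ρ^3.
So ρ^3 ≥ 5/15 = 1/3, giving ρ ≥ (1/3)^(1/3) ≈ 0.693.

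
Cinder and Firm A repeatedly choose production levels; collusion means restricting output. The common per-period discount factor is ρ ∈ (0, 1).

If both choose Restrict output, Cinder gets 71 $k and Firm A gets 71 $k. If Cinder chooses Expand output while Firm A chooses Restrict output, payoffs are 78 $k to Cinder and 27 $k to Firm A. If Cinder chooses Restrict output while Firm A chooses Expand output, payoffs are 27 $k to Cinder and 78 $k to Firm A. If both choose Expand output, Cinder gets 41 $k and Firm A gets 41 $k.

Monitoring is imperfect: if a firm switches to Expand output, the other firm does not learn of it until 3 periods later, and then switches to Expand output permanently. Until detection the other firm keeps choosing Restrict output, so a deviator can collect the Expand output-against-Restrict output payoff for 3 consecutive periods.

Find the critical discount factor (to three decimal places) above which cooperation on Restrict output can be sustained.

0.574

Deviating for the 3 undetected periods gains 78−71 = 7 per period over cooperation, then loses 71−41 = 30 per period forever once punishment starts.
Gain: 7(1 + ρ + … + ρ^2); loss: 30·ρ^3/(1−ρ).
No profitable deviation ⇔ 7(1−ρ^3) ≤ 30·ρ^3, i.e. ρ^3 ≥ 7/(7+30) = 7/37.
Hence ρ ≥ (7/37)^(1/3) ≈ 0.574.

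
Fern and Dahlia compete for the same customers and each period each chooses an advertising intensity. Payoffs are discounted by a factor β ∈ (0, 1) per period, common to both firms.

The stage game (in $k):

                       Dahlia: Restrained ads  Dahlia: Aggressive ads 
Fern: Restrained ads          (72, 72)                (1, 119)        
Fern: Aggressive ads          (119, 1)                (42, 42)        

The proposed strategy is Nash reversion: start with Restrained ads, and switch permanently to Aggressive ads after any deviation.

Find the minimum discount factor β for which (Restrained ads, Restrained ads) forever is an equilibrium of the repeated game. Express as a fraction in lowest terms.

One-period gain from deviating is 119 − 72 = 47. The loss is 72 − 42 = 30 in every subsequent period, with present value 30·β/(1−β).
Deviation is unprofitable when 30·β/(1−β) ≥ 47, i.e. β/(1−β) ≥ 47/30.
Equivalently β ≥ 47/(47+30) = 47/77.

47/77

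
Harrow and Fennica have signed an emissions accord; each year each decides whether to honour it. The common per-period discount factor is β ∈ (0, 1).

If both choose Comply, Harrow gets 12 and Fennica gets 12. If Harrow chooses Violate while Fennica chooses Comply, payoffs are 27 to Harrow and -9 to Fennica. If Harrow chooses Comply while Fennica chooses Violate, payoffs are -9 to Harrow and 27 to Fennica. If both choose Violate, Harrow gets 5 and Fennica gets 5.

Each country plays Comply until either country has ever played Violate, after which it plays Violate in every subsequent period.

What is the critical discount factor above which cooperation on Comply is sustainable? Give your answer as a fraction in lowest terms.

15/22

One-period gain from deviating is 27 − 12 = 15. The loss is 12 − 5 = 7 in every subsequent period, with present value 7·β/(1−β).
Deviation is unprofitable when 7·β/(1−β) ≥ 15, i.e. β/(1−β) ≥ 15/7.
Equivalently β ≥ 15/(15+7) = 15/22.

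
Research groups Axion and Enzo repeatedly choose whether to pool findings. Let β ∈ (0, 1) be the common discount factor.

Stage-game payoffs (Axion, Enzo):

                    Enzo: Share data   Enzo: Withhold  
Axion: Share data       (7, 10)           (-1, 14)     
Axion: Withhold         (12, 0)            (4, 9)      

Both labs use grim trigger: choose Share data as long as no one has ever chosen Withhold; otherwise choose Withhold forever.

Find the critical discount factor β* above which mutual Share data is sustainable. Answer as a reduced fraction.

4/5

Axion: cooperation gives 7 each period; deviation gives 12 once then 4 forever.
  7/(1−β) ≥ 12 + 4β/(1−β) ⇒ β ≥ 5/8.
Enzo: cooperation gives 10 each period; deviation gives 14 once then 9 forever.
  β ≥ 4/5.
Both must hold, so the binding constraint is Enzo's: β ≥ 4/5.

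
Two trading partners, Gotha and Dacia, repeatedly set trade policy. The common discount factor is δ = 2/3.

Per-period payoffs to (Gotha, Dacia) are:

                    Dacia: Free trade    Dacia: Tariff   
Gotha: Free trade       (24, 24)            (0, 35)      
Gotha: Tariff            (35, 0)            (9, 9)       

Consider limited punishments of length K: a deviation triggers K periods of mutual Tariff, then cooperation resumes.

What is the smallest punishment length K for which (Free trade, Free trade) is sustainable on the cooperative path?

2

No profitable deviation requires (24−9)(δ+…+δ^K) ≥ 35−24, i.e. δ+…+δ^K ≥ 11/15 ≈ 0.7333.
With δ = 2/3, the partial sums are K=1: 0.6667, K=2: 1.1111.
K = 2 is the first length at which the sum reaches 0.7333.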